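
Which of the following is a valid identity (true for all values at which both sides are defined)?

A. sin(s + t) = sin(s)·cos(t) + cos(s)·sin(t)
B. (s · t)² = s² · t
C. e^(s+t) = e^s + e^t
A: holds — e.g. at (2, 4), both sides equal sin(6) ≈ -0.2794.
B: fails at (3, 4) — LHS = 144, RHS = 36.
C: fails at (4, 6) — LHS = e^10 ≈ 22026.5, RHS = e^4 + e^6 ≈ 458.

Answer: A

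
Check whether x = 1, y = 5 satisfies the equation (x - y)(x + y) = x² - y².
Substituting x = 1, y = 5:

LHS = (1 - 5)(1 + 5) = -24
RHS = 1² - 5² = -24

LHS = RHS, so the equation holds at this point.

Answer: Holds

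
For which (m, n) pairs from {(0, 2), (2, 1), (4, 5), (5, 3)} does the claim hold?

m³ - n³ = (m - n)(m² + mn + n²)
Testing each pair:
(0, 2): LHS = -8, RHS = -8 → holds
(2, 1): LHS = 7, RHS = 7 → holds
(4, 5): LHS = -61, RHS = -61 → holds
(5, 3): LHS = 98, RHS = 98 → holds

Every pair satisfies the claim.

Answer: All pairs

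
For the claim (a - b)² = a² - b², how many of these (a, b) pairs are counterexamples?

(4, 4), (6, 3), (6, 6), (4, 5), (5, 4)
3

Testing each pair:
(4, 4): LHS = 0, RHS = 0 → satisfies claim
(6, 3): LHS = 9, RHS = 27 → counterexample
(6, 6): LHS = 0, RHS = 0 → satisfies claim
(4, 5): LHS = 1, RHS = -9 → counterexample
(5, 4): LHS = 1, RHS = 9 → counterexample

That makes 3 counterexamples.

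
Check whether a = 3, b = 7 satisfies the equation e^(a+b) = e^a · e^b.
Holds

Substituting a = 3, b = 7:

LHS = e^(3+7) = e^10 ≈ 22026.5
RHS = e^3 · e^7 = e^10 ≈ 22026.5

LHS = RHS, so the equation holds at this point.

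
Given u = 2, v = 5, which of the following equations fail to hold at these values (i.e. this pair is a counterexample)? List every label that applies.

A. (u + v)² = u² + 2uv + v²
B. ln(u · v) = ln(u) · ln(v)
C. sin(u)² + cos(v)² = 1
Evaluating each claim at the given values:
A. LHS = 49, RHS = 49 → holds here (LHS = RHS)
B. LHS = ln(10) ≈ 2.303, RHS = ln(2)·ln(5) ≈ 1.116 → fails here (LHS ≠ RHS)
C. LHS = cos(5)² + sin(2)² ≈ 0.9073, RHS = 1 → fails here (LHS ≠ RHS)

Answer: B, C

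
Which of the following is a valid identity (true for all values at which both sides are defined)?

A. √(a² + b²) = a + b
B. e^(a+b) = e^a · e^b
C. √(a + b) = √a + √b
B

A: fails at (4, 4) — LHS = 4·√(2) ≈ 5.657, RHS = 8.
B: holds — e.g. at (4, 4), both sides equal e^8 ≈ 2981.
C: fails at (3, 5) — LHS = 2·√(2) ≈ 2.828, RHS = √(3) + √(5) ≈ 3.968.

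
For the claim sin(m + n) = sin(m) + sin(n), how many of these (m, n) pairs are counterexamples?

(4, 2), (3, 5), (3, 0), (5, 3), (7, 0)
Testing each pair:
(4, 2): LHS = sin(6) ≈ -0.2794, RHS = sin(4) + sin(2) ≈ 0.1525 → counterexample
(3, 5): LHS = sin(8) ≈ 0.9894, RHS = sin(5) + sin(3) ≈ -0.8178 → counterexample
(3, 0): LHS = sin(3) ≈ 0.1411, RHS = sin(3) ≈ 0.1411 → satisfies claim
(5, 3): LHS = sin(8) ≈ 0.9894, RHS = sin(5) + sin(3) ≈ -0.8178 → counterexample
(7, 0): LHS = sin(7) ≈ 0.657, RHS = sin(7) ≈ 0.657 → satisfies claim

That makes 3 counterexamples.

Answer: 3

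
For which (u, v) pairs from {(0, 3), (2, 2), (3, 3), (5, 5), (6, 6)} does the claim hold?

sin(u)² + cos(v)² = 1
(2, 2), (3, 3), (5, 5), (6, 6)

Testing each pair:
(0, 3): LHS = cos(3)² ≈ 0.9801, RHS = 1 → fails
(2, 2): LHS = cos(2)² + sin(2)² = 1, RHS = 1 → holds
(3, 3): LHS = sin(3)² + cos(3)² = 1, RHS = 1 → holds
(5, 5): LHS = cos(5)² + sin(5)² = 1, RHS = 1 → holds
(6, 6): LHS = sin(6)² + cos(6)² = 1, RHS = 1 → holds

4 of 5 pairs satisfy the claim.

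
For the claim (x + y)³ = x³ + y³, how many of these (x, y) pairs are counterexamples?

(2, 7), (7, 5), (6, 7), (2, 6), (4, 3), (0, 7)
Testing each pair:
(2, 7): LHS = 729, RHS = 351 → counterexample
(7, 5): LHS = 1728, RHS = 468 → counterexample
(6, 7): LHS = 2197, RHS = 559 → counterexample
(2, 6): LHS = 512, RHS = 224 → counterexample
(4, 3): LHS = 343, RHS = 91 → counterexample
(0, 7): LHS = 343, RHS = 343 → satisfies claim

That makes 5 counterexamples.

Answer: 5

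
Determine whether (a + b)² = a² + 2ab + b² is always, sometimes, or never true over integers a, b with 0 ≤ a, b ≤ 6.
The identity holds for every pair in the range. For instance at (a, b) = (5, 1): both sides equal 36.

Answer: Always true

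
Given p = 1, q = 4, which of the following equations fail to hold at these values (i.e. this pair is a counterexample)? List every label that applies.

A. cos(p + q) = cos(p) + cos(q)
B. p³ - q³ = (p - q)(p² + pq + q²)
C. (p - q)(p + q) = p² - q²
A

Evaluating each claim at the given values:
A. LHS = cos(5) ≈ 0.2837, RHS = cos(4) + cos(1) ≈ -0.1133 → fails here (LHS ≠ RHS)
B. LHS = -63, RHS = -63 → holds here (LHS = RHS)
C. LHS = -15, RHS = -15 → holds here (LHS = RHS)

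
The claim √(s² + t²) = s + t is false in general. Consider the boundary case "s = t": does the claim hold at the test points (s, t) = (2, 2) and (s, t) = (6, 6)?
No, fails at both test points

At (2, 2): LHS = 2·√(2) ≈ 2.828 ≠ RHS = 4
At (6, 6): LHS = 6·√(2) ≈ 8.485 ≠ RHS = 12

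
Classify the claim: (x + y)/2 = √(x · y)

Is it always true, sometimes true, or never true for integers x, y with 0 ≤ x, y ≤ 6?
Sometimes true

It holds at (x, y) = (1, 1) (both sides equal 1), but fails at (x, y) = (2, 6) (LHS = 4, RHS = 2·√(3) ≈ 3.464).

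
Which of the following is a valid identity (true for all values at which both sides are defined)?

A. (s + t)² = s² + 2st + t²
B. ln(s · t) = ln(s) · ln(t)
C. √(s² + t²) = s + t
A: holds — e.g. at (2, 4), both sides equal 36.
B: fails at (2, 4) — LHS = ln(8) ≈ 2.079, RHS = ln(2)·ln(4) ≈ 0.9609.
C: fails at (2, 5) — LHS = √(29) ≈ 5.385, RHS = 7.

Answer: A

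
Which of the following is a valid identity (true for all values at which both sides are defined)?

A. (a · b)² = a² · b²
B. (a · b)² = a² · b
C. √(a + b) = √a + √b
A

A: holds — e.g. at (1, 4), both sides equal 16.
B: fails at (2, 2) — LHS = 16, RHS = 8.
C: fails at (4, 5) — LHS = 3, RHS = 2 + √(5) ≈ 4.236.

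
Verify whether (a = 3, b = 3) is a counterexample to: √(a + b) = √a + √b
Substituting a = 3, b = 3:
LHS = √(3 + 3) = √(6) ≈ 2.449
RHS = √3 + √3 = 2·√(3) ≈ 3.464

Since LHS ≠ RHS, this pair disproves the claim.

Answer: Yes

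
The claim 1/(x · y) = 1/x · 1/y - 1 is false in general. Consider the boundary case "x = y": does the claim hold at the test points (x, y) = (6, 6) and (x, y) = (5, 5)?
At (6, 6): LHS = 1/36 ≠ RHS = -35/36
At (5, 5): LHS = 1/25 ≠ RHS = -24/25

Answer: No, fails at both test points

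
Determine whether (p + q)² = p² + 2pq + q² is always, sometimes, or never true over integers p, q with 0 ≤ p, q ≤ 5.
Always true

The identity holds for every pair in the range. For instance at (p, q) = (0, 1): both sides equal 1.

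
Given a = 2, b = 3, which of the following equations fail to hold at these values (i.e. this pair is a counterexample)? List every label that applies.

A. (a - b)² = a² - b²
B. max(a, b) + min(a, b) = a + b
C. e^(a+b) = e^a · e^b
A

Evaluating each claim at the given values:
A. LHS = 1, RHS = -5 → fails here (LHS ≠ RHS)
B. LHS = 5, RHS = 5 → holds here (LHS = RHS)
C. LHS = e^5 ≈ 148.4, RHS = e^5 ≈ 148.4 → holds here (LHS = RHS)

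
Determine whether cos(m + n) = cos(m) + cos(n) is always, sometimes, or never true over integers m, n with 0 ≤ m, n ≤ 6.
The claim fails for every pair in the range. For instance at (m, n) = (4, 2): LHS = cos(6) ≈ 0.9602, RHS = cos(4) + cos(2) ≈ -1.07.

Answer: Never true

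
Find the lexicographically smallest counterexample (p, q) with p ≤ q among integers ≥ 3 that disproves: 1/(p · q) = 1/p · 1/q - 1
Substituting (3, 3) into the claim:
LHS = 1/(3 · 3) = 1/9
RHS = 1/3 · 1/3 - 1 = -8/9

Since LHS ≠ RHS, this pair disproves the claim, and no lexicographically smaller pair (p ≤ q, integers ≥ 3) does.

For instance (9, 10) is also a counterexample (LHS = 1/90, RHS = -89/90), but it's lexicographically larger.

Answer: (p, q) = (3, 3)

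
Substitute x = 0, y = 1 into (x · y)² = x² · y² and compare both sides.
LHS = (0 · 1)² = 0
RHS = 0² · 1² = 0

LHS = RHS: the two sides agree.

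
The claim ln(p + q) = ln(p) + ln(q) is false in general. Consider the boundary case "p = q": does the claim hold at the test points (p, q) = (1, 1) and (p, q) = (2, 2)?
Only at (2, 2)

At (1, 1): LHS = ln(2) ≈ 0.6931 ≠ RHS = 0
At (2, 2): LHS = ln(4) ≈ 1.386, RHS = 2·ln(2) ≈ 1.386 → equal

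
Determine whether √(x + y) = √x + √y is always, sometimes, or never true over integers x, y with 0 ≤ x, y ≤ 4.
Sometimes true

It holds at (x, y) = (0, 3) (both sides equal √(3) ≈ 1.732), but fails at (x, y) = (1, 3) (LHS = 2, RHS = 1 + √(3) ≈ 2.732).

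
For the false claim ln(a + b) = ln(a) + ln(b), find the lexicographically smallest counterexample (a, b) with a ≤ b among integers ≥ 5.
(a, b) = (5, 5)

Substituting (5, 5) into the claim:
LHS = ln(5 + 5) = ln(10) ≈ 2.303
RHS = ln(5) + ln(5) = 2·ln(5) ≈ 3.219

Since LHS ≠ RHS, this pair disproves the claim, and no lexicographically smaller pair (a ≤ b, integers ≥ 5) does.

For instance (10, 12) is also a counterexample (LHS = ln(22) ≈ 3.091, RHS = ln(10) + ln(12) ≈ 4.787), but it's lexicographically larger.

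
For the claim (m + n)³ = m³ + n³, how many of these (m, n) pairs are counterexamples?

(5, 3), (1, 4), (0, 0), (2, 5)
3

Testing each pair:
(5, 3): LHS = 512, RHS = 152 → counterexample
(1, 4): LHS = 125, RHS = 65 → counterexample
(0, 0): LHS = 0, RHS = 0 → satisfies claim
(2, 5): LHS = 343, RHS = 133 → counterexample

That makes 3 counterexamples.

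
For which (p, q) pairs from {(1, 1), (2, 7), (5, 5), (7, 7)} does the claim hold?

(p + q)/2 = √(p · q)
(1, 1), (5, 5), (7, 7)

Testing each pair:
(1, 1): LHS = 1, RHS = 1 → holds
(2, 7): LHS = 9/2, RHS = √(14) ≈ 3.742 → fails
(5, 5): LHS = 5, RHS = 5 → holds
(7, 7): LHS = 7, RHS = 7 → holds

3 of 4 pairs satisfy the claim.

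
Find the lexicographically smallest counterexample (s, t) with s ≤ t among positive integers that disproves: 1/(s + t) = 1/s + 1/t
Substituting (1, 1) into the claim:
LHS = 1/(1 + 1) = 1/2
RHS = 1/1 + 1/1 = 2

Since LHS ≠ RHS, this pair disproves the claim, and no lexicographically smaller pair (s ≤ t, positive integers) does.

For instance (1, 2) is also a counterexample (LHS = 1/3, RHS = 3/2), but it's lexicographically larger.

Answer: (s, t) = (1, 1)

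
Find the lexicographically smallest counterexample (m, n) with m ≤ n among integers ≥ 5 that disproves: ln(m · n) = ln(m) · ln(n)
Substituting (5, 5) into the claim:
LHS = ln(5 · 5) = ln(25) ≈ 3.219
RHS = ln(5) · ln(5) = ln(5)² ≈ 2.59

Since LHS ≠ RHS, this pair disproves the claim, and no lexicographically smaller pair (m ≤ n, integers ≥ 5) does.

For instance (8, 11) is also a counterexample (LHS = ln(88) ≈ 4.477, RHS = ln(8)·ln(11) ≈ 4.986), but it's lexicographically larger.

Answer: (m, n) = (5, 5)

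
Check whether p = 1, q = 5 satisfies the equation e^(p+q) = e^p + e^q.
Fails

Substituting p = 1, q = 5:

LHS = e^(1+5) = e^6 ≈ 403.4
RHS = e^1 + e^5 = e + e^5 ≈ 151.1

LHS ≠ RHS, so the equation does not hold at this point.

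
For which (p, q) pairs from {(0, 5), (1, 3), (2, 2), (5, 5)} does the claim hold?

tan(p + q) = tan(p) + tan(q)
Testing each pair:
(0, 5): LHS = tan(5) ≈ -3.381, RHS = tan(5) ≈ -3.381 → holds
(1, 3): LHS = tan(4) ≈ 1.158, RHS = tan(3) + tan(1) ≈ 1.415 → fails
(2, 2): LHS = tan(4) ≈ 1.158, RHS = 2·tan(2) ≈ -4.37 → fails
(5, 5): LHS = tan(10) ≈ 0.6484, RHS = 2·tan(5) ≈ -6.761 → fails

1 of 4 pairs satisfies the claim.

Answer: (0, 5)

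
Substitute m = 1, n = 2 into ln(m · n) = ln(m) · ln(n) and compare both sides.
LHS = ln(1 · 2) = ln(2) ≈ 0.6931
RHS = ln(1) · ln(2) = 0

LHS ≠ RHS (they differ by about 0.6931), so the equation does not hold here.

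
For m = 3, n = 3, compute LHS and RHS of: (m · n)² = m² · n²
LHS = (3 · 3)² = 81
RHS = 3² · 3² = 81

LHS = RHS: the two sides agree.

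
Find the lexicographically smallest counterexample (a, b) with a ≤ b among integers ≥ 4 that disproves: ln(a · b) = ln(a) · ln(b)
(a, b) = (4, 4)

Substituting (4, 4) into the claim:
LHS = ln(4 · 4) = ln(16) ≈ 2.773
RHS = ln(4) · ln(4) = ln(4)² ≈ 1.922

Since LHS ≠ RHS, this pair disproves the claim, and no lexicographically smaller pair (a ≤ b, integers ≥ 4) does.

For instance (5, 5) is also a counterexample (LHS = ln(25) ≈ 3.219, RHS = ln(5)² ≈ 2.59), but it's lexicographically larger.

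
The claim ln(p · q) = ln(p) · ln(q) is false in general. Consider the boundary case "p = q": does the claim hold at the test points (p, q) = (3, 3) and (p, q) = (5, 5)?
No, fails at both test points

At (3, 3): LHS = ln(9) ≈ 2.197 ≠ RHS = ln(3)² ≈ 1.207
At (5, 5): LHS = ln(25) ≈ 3.219 ≠ RHS = ln(5)² ≈ 2.59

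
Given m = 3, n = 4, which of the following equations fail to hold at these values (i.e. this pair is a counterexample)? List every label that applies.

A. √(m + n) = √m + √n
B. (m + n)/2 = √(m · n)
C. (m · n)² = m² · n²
Evaluating each claim at the given values:
A. LHS = √(7) ≈ 2.646, RHS = √(3) + 2 ≈ 3.732 → fails here (LHS ≠ RHS)
B. LHS = 7/2, RHS = 2·√(3) ≈ 3.464 → fails here (LHS ≠ RHS)
C. LHS = 144, RHS = 144 → holds here (LHS = RHS)

Answer: A, B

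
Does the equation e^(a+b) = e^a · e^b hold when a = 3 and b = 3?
Holds

Substituting a = 3, b = 3:

LHS = e^(3+3) = e^6 ≈ 403.4
RHS = e^3 · e^3 = e^6 ≈ 403.4

LHS = RHS, so the equation holds at this point.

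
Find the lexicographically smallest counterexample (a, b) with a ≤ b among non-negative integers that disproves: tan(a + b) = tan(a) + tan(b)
At (0, 1): both sides equal tan(1) ≈ 1.557, so it holds there.
At (0, 2): both sides equal tan(2) ≈ -2.185, so it holds there.

Substituting (1, 1) into the claim:
LHS = tan(1 + 1) = tan(2) ≈ -2.185
RHS = tan(1) + tan(1) = 2·tan(1) ≈ 3.115

Since LHS ≠ RHS, this pair disproves the claim, and no lexicographically smaller pair (a ≤ b, non-negative integers) does.

For instance (3, 6) is also a counterexample (LHS = tan(9) ≈ -0.4523, RHS = tan(6) + tan(3) ≈ -0.4336), but it's lexicographically larger.

Answer: (a, b) = (1, 1)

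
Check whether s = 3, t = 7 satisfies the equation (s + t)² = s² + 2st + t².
Substituting s = 3, t = 7:

LHS = (3 + 7)² = 100
RHS = 3² + 2·3·7 + 7² = 100

LHS = RHS, so the equation holds at this point.

Answer: Holds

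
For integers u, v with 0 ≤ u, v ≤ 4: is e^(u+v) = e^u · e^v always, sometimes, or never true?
The identity holds for every pair in the range. For instance at (u, v) = (0, 4): both sides equal e^4 ≈ 54.6.

Answer: Always true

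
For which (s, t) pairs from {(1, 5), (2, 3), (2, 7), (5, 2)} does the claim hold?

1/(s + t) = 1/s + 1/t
Testing each pair:
(1, 5): LHS = 1/6, RHS = 6/5 → fails
(2, 3): LHS = 1/5, RHS = 5/6 → fails
(2, 7): LHS = 1/9, RHS = 9/14 → fails
(5, 2): LHS = 1/7, RHS = 7/10 → fails

No pair satisfies the claim.

Answer: None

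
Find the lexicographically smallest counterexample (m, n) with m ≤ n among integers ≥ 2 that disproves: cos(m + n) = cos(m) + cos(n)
Substituting (2, 2) into the claim:
LHS = cos(2 + 2) = cos(4) ≈ -0.6536
RHS = cos(2) + cos(2) = 2·cos(2) ≈ -0.8323

Since LHS ≠ RHS, this pair disproves the claim, and no lexicographically smaller pair (m ≤ n, integers ≥ 2) does.

For instance (2, 8) is also a counterexample (LHS = cos(10) ≈ -0.8391, RHS = cos(2) + cos(8) ≈ -0.5616), but it's lexicographically larger.

Answer: (m, n) = (2, 2)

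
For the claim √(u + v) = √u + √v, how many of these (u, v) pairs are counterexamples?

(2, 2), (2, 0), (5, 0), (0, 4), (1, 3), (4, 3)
Testing each pair:
(2, 2): LHS = 2, RHS = 2·√(2) ≈ 2.828 → counterexample
(2, 0): LHS = √(2) ≈ 1.414, RHS = √(2) ≈ 1.414 → satisfies claim
(5, 0): LHS = √(5) ≈ 2.236, RHS = √(5) ≈ 2.236 → satisfies claim
(0, 4): LHS = 2, RHS = 2 → satisfies claim
(1, 3): LHS = 2, RHS = 1 + √(3) ≈ 2.732 → counterexample
(4, 3): LHS = √(7) ≈ 2.646, RHS = √(3) + 2 ≈ 3.732 → counterexample

That makes 3 counterexamples.

Answer: 3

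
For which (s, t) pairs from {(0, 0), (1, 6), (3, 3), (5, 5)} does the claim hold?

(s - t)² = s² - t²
(0, 0), (3, 3), (5, 5)

Testing each pair:
(0, 0): LHS = 0, RHS = 0 → holds
(1, 6): LHS = 25, RHS = -35 → fails
(3, 3): LHS = 0, RHS = 0 → holds
(5, 5): LHS = 0, RHS = 0 → holds

3 of 4 pairs satisfy the claim.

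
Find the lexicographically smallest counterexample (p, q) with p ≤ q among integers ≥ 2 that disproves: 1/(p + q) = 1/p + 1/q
(p, q) = (2, 2)

Substituting (2, 2) into the claim:
LHS = 1/(2 + 2) = 1/4
RHS = 1/2 + 1/2 = 1

Since LHS ≠ RHS, this pair disproves the claim, and no lexicographically smaller pair (p ≤ q, integers ≥ 2) does.

For instance (3, 9) is also a counterexample (LHS = 1/12, RHS = 4/9), but it's lexicographically larger.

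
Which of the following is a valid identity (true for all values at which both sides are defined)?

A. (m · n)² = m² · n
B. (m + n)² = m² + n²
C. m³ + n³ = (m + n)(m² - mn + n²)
C

A: fails at (1, 4) — LHS = 16, RHS = 4.
B: fails at (1, 4) — LHS = 25, RHS = 17.
C: holds — e.g. at (4, 5), both sides equal 189.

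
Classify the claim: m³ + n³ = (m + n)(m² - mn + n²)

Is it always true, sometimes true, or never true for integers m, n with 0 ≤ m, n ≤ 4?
The identity holds for every pair in the range. For instance at (m, n) = (2, 1): both sides equal 9.

Answer: Always true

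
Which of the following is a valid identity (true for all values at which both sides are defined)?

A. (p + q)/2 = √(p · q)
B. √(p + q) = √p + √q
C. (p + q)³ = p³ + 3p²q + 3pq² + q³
A: fails at (2, 7) — LHS = 9/2, RHS = √(14) ≈ 3.742.
B: fails at (3, 7) — LHS = √(10) ≈ 3.162, RHS = √(3) + √(7) ≈ 4.378.
C: holds — e.g. at (3, 3), both sides equal 216.

Answer: C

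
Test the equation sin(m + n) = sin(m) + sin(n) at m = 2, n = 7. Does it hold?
Fails

Substituting m = 2, n = 7:

LHS = sin(2 + 7) = sin(9) ≈ 0.4121
RHS = sin(2) + sin(7) ≈ 1.566

LHS ≠ RHS, so the equation does not hold at this point.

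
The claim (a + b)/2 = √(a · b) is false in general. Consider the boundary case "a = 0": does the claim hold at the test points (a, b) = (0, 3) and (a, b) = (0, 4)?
At (0, 3): LHS = 3/2 ≠ RHS = 0
At (0, 4): LHS = 2 ≠ RHS = 0

Answer: No, fails at both test points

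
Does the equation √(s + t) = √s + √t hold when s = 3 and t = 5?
Fails

Substituting s = 3, t = 5:

LHS = √(3 + 5) = 2·√(2) ≈ 2.828
RHS = √3 + √5 = √(3) + √(5) ≈ 3.968

LHS ≠ RHS, so the equation does not hold at this point.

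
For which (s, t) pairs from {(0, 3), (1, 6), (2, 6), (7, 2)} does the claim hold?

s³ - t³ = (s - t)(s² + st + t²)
Testing each pair:
(0, 3): LHS = -27, RHS = -27 → holds
(1, 6): LHS = -215, RHS = -215 → holds
(2, 6): LHS = -208, RHS = -208 → holds
(7, 2): LHS = 335, RHS = 335 → holds

Every pair satisfies the claim.

Answer: All pairs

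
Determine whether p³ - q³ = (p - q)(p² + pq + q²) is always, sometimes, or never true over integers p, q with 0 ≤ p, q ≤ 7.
The identity holds for every pair in the range. For instance at (p, q) = (0, 5): both sides equal -125.

Answer: Always true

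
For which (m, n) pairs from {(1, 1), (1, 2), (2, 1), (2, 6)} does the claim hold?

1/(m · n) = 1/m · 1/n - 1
None

Testing each pair:
(1, 1): LHS = 1, RHS = 0 → fails
(1, 2): LHS = 1/2, RHS = -1/2 → fails
(2, 1): LHS = 1/2, RHS = -1/2 → fails
(2, 6): LHS = 1/12, RHS = -11/12 → fails

No pair satisfies the claim.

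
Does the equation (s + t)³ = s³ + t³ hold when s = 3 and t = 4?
Fails

Substituting s = 3, t = 4:

LHS = (3 + 4)³ = 343
RHS = 3³ + 4³ = 91

LHS ≠ RHS, so the equation does not hold at this point.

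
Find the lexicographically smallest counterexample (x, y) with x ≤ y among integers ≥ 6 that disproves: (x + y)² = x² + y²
(x, y) = (6, 6)

Substituting (6, 6) into the claim:
LHS = (6 + 6)² = 144
RHS = 6² + 6² = 72

Since LHS ≠ RHS, this pair disproves the claim, and no lexicographically smaller pair (x ≤ y, integers ≥ 6) does.

For instance (9, 12) is also a counterexample (LHS = 441, RHS = 225), but it's lexicographically larger.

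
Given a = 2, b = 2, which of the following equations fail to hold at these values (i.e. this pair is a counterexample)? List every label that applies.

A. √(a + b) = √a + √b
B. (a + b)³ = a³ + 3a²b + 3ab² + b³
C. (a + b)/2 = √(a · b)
A

Evaluating each claim at the given values:
A. LHS = 2, RHS = 2·√(2) ≈ 2.828 → fails here (LHS ≠ RHS)
B. LHS = 64, RHS = 64 → holds here (LHS = RHS)
C. LHS = 2, RHS = 2 → holds here (LHS = RHS)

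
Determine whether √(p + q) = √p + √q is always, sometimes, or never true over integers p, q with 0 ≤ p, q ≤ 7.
Sometimes true

It holds at (p, q) = (0, 1) (both sides equal 1), but fails at (p, q) = (7, 3) (LHS = √(10) ≈ 3.162, RHS = √(3) + √(7) ≈ 4.378).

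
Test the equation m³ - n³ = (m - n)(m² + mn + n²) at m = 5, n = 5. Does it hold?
Holds

Substituting m = 5, n = 5:

LHS = 5³ - 5³ = 0
RHS = (5 - 5)(5² + 5·5 + 5²) = 0

LHS = RHS, so the equation holds at this point.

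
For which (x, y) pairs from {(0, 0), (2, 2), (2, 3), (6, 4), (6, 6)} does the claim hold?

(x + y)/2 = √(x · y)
(0, 0), (2, 2), (6, 6)

Testing each pair:
(0, 0): LHS = 0, RHS = 0 → holds
(2, 2): LHS = 2, RHS = 2 → holds
(2, 3): LHS = 5/2, RHS = √(6) ≈ 2.449 → fails
(6, 4): LHS = 5, RHS = 2·√(6) ≈ 4.899 → fails
(6, 6): LHS = 6, RHS = 6 → holds

3 of 5 pairs satisfy the claim.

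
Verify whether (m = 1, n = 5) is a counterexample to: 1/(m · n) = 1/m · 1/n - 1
Yes

Substituting m = 1, n = 5:
LHS = 1/(1 · 5) = 1/5
RHS = 1/1 · 1/5 - 1 = -4/5

Since LHS ≠ RHS, this pair disproves the claim.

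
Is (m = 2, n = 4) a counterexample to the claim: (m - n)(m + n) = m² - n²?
Substituting m = 2, n = 4:
LHS = (2 - 4)(2 + 4) = -12
RHS = 2² - 4² = -12

The sides agree, so this pair does not disprove the claim.

Answer: No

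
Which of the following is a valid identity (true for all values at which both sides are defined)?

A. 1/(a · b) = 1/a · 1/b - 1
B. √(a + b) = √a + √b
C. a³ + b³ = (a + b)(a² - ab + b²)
A: fails at (1, 5) — LHS = 1/5, RHS = -4/5.
B: fails at (1, 4) — LHS = √(5) ≈ 2.236, RHS = 3.
C: holds — e.g. at (2, 7), both sides equal 351.

Answer: C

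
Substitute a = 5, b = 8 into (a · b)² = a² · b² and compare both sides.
LHS = (5 · 8)² = 1600
RHS = 5² · 8² = 1600

LHS = RHS: the two sides agree.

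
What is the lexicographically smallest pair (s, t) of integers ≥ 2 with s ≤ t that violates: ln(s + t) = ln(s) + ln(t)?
(s, t) = (2, 3)

Substituting (2, 3) into the claim:
LHS = ln(2 + 3) = ln(5) ≈ 1.609
RHS = ln(2) + ln(3) ≈ 1.792

Since LHS ≠ RHS, this pair disproves the claim, and no lexicographically smaller pair (s ≤ t, integers ≥ 2) does.

For instance (6, 8) is also a counterexample (LHS = ln(14) ≈ 2.639, RHS = ln(6) + ln(8) ≈ 3.871), but it's lexicographically larger.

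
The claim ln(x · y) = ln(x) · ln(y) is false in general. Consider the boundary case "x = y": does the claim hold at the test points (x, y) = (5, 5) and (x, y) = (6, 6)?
No, fails at both test points

At (5, 5): LHS = ln(25) ≈ 3.219 ≠ RHS = ln(5)² ≈ 2.59
At (6, 6): LHS = ln(36) ≈ 3.584 ≠ RHS = ln(6)² ≈ 3.21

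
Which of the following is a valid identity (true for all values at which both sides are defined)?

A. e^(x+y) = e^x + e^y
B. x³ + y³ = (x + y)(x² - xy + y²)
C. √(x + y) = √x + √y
B

A: fails at (1, 2) — LHS = e^3 ≈ 20.09, RHS = e + e^2 ≈ 10.11.
B: holds — e.g. at (3, 5), both sides equal 152.
C: fails at (3, 7) — LHS = √(10) ≈ 3.162, RHS = √(3) + √(7) ≈ 4.378.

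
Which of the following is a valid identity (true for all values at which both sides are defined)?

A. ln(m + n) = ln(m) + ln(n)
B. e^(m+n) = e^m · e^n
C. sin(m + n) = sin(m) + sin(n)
B

A: fails at (3, 3) — LHS = ln(6) ≈ 1.792, RHS = 2·ln(3) ≈ 2.197.
B: holds — e.g. at (4, 4), both sides equal e^8 ≈ 2981.
C: fails at (2, 4) — LHS = sin(6) ≈ -0.2794, RHS = sin(4) + sin(2) ≈ 0.1525.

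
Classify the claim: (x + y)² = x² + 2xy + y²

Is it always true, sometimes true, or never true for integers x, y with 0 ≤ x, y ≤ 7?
The identity holds for every pair in the range. For instance at (x, y) = (3, 3): both sides equal 36.

Answer: Always true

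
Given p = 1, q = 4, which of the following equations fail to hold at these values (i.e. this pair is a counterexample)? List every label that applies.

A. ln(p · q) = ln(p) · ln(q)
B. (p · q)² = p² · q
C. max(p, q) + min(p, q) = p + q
A, B

Evaluating each claim at the given values:
A. LHS = ln(4) ≈ 1.386, RHS = 0 → fails here (LHS ≠ RHS)
B. LHS = 16, RHS = 4 → fails here (LHS ≠ RHS)
C. LHS = 5, RHS = 5 → holds here (LHS = RHS)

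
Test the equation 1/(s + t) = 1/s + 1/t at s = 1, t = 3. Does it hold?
Substituting s = 1, t = 3:

LHS = 1/(1 + 3) = 1/4
RHS = 1/1 + 1/3 = 4/3

LHS ≠ RHS, so the equation does not hold at this point.

Answer: Fails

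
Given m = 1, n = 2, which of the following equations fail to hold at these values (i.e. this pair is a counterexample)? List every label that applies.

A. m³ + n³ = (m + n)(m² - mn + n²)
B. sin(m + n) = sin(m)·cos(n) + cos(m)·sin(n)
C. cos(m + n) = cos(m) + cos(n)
C

Evaluating each claim at the given values:
A. LHS = 9, RHS = 9 → holds here (LHS = RHS)
B. LHS = sin(3) ≈ 0.1411, RHS = sin(1)·cos(2) + sin(2)·cos(1) ≈ 0.1411 → holds here (LHS = RHS)
C. LHS = cos(3) ≈ -0.99, RHS = cos(2) + cos(1) ≈ 0.1242 → fails here (LHS ≠ RHS)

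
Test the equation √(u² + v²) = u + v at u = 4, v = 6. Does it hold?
Fails

Substituting u = 4, v = 6:

LHS = √(4² + 6²) = 2·√(13) ≈ 7.211
RHS = 4 + 6 = 10

LHS ≠ RHS, so the equation does not hold at this point.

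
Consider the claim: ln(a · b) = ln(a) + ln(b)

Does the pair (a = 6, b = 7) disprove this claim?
No

Substituting a = 6, b = 7:
LHS = ln(6 · 7) = ln(42) ≈ 3.738
RHS = ln(6) + ln(7) ≈ 3.738

The sides agree, so this pair does not disprove the claim.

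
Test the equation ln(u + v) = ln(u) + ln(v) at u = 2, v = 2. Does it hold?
Substituting u = 2, v = 2:

LHS = ln(2 + 2) = ln(4) ≈ 1.386
RHS = ln(2) + ln(2) = 2·ln(2) ≈ 1.386

LHS = RHS, so the equation holds at this point.

Answer: Holds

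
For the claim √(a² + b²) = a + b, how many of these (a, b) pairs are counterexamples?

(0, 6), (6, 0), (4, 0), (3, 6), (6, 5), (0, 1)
Testing each pair:
(0, 6): LHS = 6, RHS = 6 → satisfies claim
(6, 0): LHS = 6, RHS = 6 → satisfies claim
(4, 0): LHS = 4, RHS = 4 → satisfies claim
(3, 6): LHS = 3·√(5) ≈ 6.708, RHS = 9 → counterexample
(6, 5): LHS = √(61) ≈ 7.81, RHS = 11 → counterexample
(0, 1): LHS = 1, RHS = 1 → satisfies claim

That makes 2 counterexamples.

Answer: 2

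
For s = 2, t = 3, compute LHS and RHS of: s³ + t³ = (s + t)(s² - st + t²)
LHS = 2³ + 3³ = 35
RHS = (2 + 3)(2² - 2·3 + 3²) = 35

LHS = RHS: the two sides agree.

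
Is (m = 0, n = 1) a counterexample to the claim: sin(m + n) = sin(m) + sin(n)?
Substituting m = 0, n = 1:
LHS = sin(0 + 1) = sin(1) ≈ 0.8415
RHS = sin(0) + sin(1) = sin(1) ≈ 0.8415

The sides agree, so this pair does not disprove the claim.

Answer: No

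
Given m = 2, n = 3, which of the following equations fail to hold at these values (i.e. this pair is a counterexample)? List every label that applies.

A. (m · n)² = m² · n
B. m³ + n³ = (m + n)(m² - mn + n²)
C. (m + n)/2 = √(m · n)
A, C

Evaluating each claim at the given values:
A. LHS = 36, RHS = 12 → fails here (LHS ≠ RHS)
B. LHS = 35, RHS = 35 → holds here (LHS = RHS)
C. LHS = 5/2, RHS = √(6) ≈ 2.449 → fails here (LHS ≠ RHS)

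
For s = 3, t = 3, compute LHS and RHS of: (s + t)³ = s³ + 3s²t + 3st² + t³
LHS = (3 + 3)³ = 216
RHS = 3³ + 3·3²·3 + 3·3·3² + 3³ = 216

LHS = RHS: the two sides agree.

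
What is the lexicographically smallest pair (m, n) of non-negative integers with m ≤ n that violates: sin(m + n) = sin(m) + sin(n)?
(m, n) = (1, 1)

At (0, 2): both sides equal sin(2) ≈ 0.9093, so it holds there.
At (0, 6): both sides equal sin(6) ≈ -0.2794, so it holds there.

Substituting (1, 1) into the claim:
LHS = sin(1 + 1) = sin(2) ≈ 0.9093
RHS = sin(1) + sin(1) = 2·sin(1) ≈ 1.683

Since LHS ≠ RHS, this pair disproves the claim, and no lexicographically smaller pair (m ≤ n, non-negative integers) does.

For instance (1, 7) is also a counterexample (LHS = sin(8) ≈ 0.9894, RHS = sin(7) + sin(1) ≈ 1.498), but it's lexicographically larger.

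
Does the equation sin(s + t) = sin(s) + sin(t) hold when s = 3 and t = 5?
Substituting s = 3, t = 5:

LHS = sin(3 + 5) = sin(8) ≈ 0.9894
RHS = sin(3) + sin(5) ≈ -0.8178

LHS ≠ RHS, so the equation does not hold at this point.

Answer: Fails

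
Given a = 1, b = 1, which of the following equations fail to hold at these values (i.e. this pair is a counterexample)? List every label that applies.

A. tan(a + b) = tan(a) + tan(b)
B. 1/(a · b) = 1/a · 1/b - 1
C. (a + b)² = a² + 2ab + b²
Evaluating each claim at the given values:
A. LHS = tan(2) ≈ -2.185, RHS = 2·tan(1) ≈ 3.115 → fails here (LHS ≠ RHS)
B. LHS = 1, RHS = 0 → fails here (LHS ≠ RHS)
C. LHS = 4, RHS = 4 → holds here (LHS = RHS)

Answer: A, B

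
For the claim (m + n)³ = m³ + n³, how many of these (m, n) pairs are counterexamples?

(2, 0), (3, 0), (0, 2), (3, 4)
Testing each pair:
(2, 0): LHS = 8, RHS = 8 → satisfies claim
(3, 0): LHS = 27, RHS = 27 → satisfies claim
(0, 2): LHS = 8, RHS = 8 → satisfies claim
(3, 4): LHS = 343, RHS = 91 → counterexample

That makes 1 counterexample.

Answer: 1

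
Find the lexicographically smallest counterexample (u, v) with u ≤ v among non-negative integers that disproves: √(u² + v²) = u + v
(u, v) = (1, 1)

Substituting (1, 1) into the claim:
LHS = √(1² + 1²) = √(2) ≈ 1.414
RHS = 1 + 1 = 2

Since LHS ≠ RHS, this pair disproves the claim, and no lexicographically smaller pair (u ≤ v, non-negative integers) does.

For instance (1, 7) is also a counterexample (LHS = 5·√(2) ≈ 7.071, RHS = 8), but it's lexicographically larger.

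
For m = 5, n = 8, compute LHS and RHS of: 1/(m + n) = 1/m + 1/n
LHS = 1/(5 + 8) = 1/13
RHS = 1/5 + 1/8 = 13/40

LHS ≠ RHS, so the equation does not hold here.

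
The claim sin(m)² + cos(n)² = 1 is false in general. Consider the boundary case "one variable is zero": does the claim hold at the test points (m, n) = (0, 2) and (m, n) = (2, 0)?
At (0, 2): LHS = cos(2)² ≈ 0.1732 ≠ RHS = 1
At (2, 0): LHS = sin(2)² + 1 ≈ 1.827 ≠ RHS = 1

Answer: No, fails at both test points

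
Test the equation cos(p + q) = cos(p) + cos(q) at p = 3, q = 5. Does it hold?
Fails

Substituting p = 3, q = 5:

LHS = cos(3 + 5) = cos(8) ≈ -0.1455
RHS = cos(3) + cos(5) ≈ -0.7063

LHS ≠ RHS, so the equation does not hold at this point.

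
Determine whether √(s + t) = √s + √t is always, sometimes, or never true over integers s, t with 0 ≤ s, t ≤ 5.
It holds at (s, t) = (0, 0) (both sides equal 0), but fails at (s, t) = (1, 3) (LHS = 2, RHS = 1 + √(3) ≈ 2.732).

Answer: Sometimes true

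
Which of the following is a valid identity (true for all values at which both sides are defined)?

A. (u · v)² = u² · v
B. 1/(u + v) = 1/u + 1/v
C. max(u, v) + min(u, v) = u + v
A: fails at (3, 5) — LHS = 225, RHS = 45.
B: fails at (3, 3) — LHS = 1/6, RHS = 2/3.
C: holds — e.g. at (1, 5), both sides equal 6.

Answer: C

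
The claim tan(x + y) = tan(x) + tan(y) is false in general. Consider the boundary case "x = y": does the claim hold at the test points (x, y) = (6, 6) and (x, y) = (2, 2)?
At (6, 6): LHS = tan(12) ≈ -0.6359 ≠ RHS = 2·tan(6) ≈ -0.582
At (2, 2): LHS = tan(4) ≈ 1.158 ≠ RHS = 2·tan(2) ≈ -4.37

Answer: No, fails at both test points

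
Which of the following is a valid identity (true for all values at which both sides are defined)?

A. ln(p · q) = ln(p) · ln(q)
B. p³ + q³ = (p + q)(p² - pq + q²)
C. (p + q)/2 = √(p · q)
A: fails at (6, 7) — LHS = ln(42) ≈ 3.738, RHS = ln(6)·ln(7) ≈ 3.487.
B: holds — e.g. at (2, 3), both sides equal 35.
C: fails at (5, 8) — LHS = 13/2, RHS = 2·√(10) ≈ 6.325.

Answer: B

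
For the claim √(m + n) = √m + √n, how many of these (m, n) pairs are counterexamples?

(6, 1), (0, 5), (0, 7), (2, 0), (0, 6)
1

Testing each pair:
(6, 1): LHS = √(7) ≈ 2.646, RHS = 1 + √(6) ≈ 3.449 → counterexample
(0, 5): LHS = √(5) ≈ 2.236, RHS = √(5) ≈ 2.236 → satisfies claim
(0, 7): LHS = √(7) ≈ 2.646, RHS = √(7) ≈ 2.646 → satisfies claim
(2, 0): LHS = √(2) ≈ 1.414, RHS = √(2) ≈ 1.414 → satisfies claim
(0, 6): LHS = √(6) ≈ 2.449, RHS = √(6) ≈ 2.449 → satisfies claim

That makes 1 counterexample.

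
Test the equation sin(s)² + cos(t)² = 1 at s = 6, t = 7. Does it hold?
Fails

Substituting s = 6, t = 7:

LHS = sin(6)² + cos(7)² ≈ 0.6464
RHS = 1

LHS ≠ RHS, so the equation does not hold at this point.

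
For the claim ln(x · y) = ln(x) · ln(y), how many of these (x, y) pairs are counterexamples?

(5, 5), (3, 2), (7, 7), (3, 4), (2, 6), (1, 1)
Testing each pair:
(5, 5): LHS = ln(25) ≈ 3.219, RHS = ln(5)² ≈ 2.59 → counterexample
(3, 2): LHS = ln(6) ≈ 1.792, RHS = ln(2)·ln(3) ≈ 0.7615 → counterexample
(7, 7): LHS = ln(49) ≈ 3.892, RHS = ln(7)² ≈ 3.787 → counterexample
(3, 4): LHS = ln(12) ≈ 2.485, RHS = ln(3)·ln(4) ≈ 1.523 → counterexample
(2, 6): LHS = ln(12) ≈ 2.485, RHS = ln(2)·ln(6) ≈ 1.242 → counterexample
(1, 1): LHS = 0, RHS = 0 → satisfies claim

That makes 5 counterexamples.

Answer: 5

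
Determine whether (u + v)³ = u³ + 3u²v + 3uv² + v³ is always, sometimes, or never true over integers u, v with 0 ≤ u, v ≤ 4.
Always true

The identity holds for every pair in the range. For instance at (u, v) = (0, 2): both sides equal 8.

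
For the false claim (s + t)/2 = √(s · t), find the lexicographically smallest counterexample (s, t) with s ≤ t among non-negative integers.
Substituting (0, 1) into the claim:
LHS = (0 + 1)/2 = 1/2
RHS = √(0 · 1) = 0

Since LHS ≠ RHS, this pair disproves the claim, and no lexicographically smaller pair (s ≤ t, non-negative integers) does.

For instance (0, 5) is also a counterexample (LHS = 5/2, RHS = 0), but it's lexicographically larger.

Answer: (s, t) = (0, 1)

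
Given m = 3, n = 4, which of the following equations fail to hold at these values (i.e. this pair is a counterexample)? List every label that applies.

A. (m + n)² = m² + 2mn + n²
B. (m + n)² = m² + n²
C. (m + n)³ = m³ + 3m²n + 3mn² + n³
Evaluating each claim at the given values:
A. LHS = 49, RHS = 49 → holds here (LHS = RHS)
B. LHS = 49, RHS = 25 → fails here (LHS ≠ RHS)
C. LHS = 343, RHS = 343 → holds here (LHS = RHS)

Answer: B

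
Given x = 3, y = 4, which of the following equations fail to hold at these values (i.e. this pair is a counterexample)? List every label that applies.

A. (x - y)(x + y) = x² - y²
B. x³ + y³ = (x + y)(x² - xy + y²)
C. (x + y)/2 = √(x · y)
Evaluating each claim at the given values:
A. LHS = -7, RHS = -7 → holds here (LHS = RHS)
B. LHS = 91, RHS = 91 → holds here (LHS = RHS)
C. LHS = 7/2, RHS = 2·√(3) ≈ 3.464 → fails here (LHS ≠ RHS)

Answer: C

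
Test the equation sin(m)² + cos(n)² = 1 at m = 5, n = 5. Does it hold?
Substituting m = 5, n = 5:

LHS = sin(5)² + cos(5)² = 1
RHS = 1

LHS = RHS, so the equation holds at this point.

Answer: Holds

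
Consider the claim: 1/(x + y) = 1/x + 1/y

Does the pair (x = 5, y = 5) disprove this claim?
Substituting x = 5, y = 5:
LHS = 1/(5 + 5) = 1/10
RHS = 1/5 + 1/5 = 2/5

Since LHS ≠ RHS, this pair disproves the claim.

Answer: Yes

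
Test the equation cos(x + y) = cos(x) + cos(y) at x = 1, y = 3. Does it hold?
Fails

Substituting x = 1, y = 3:

LHS = cos(1 + 3) = cos(4) ≈ -0.6536
RHS = cos(1) + cos(3) ≈ -0.4497

LHS ≠ RHS, so the equation does not hold at this point.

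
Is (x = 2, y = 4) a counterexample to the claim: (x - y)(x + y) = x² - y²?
No

Substituting x = 2, y = 4:
LHS = (2 - 4)(2 + 4) = -12
RHS = 2² - 4² = -12

The sides agree, so this pair does not disprove the claim.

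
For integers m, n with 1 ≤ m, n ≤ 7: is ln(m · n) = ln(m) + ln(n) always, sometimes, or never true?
Always true

The identity holds for every pair in the range. For instance at (m, n) = (4, 3): both sides equal ln(12) ≈ 2.485.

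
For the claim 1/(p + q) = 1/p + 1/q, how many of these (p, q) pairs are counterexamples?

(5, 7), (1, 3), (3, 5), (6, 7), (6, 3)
Testing each pair:
(5, 7): LHS = 1/12, RHS = 12/35 → counterexample
(1, 3): LHS = 1/4, RHS = 4/3 → counterexample
(3, 5): LHS = 1/8, RHS = 8/15 → counterexample
(6, 7): LHS = 1/13, RHS = 13/42 → counterexample
(6, 3): LHS = 1/9, RHS = 1/2 → counterexample

That makes 5 counterexamples.

Answer: 5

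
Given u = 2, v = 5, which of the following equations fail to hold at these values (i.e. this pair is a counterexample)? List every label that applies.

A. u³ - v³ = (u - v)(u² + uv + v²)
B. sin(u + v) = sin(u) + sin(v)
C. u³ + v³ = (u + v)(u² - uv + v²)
B

Evaluating each claim at the given values:
A. LHS = -117, RHS = -117 → holds here (LHS = RHS)
B. LHS = sin(7) ≈ 0.657, RHS = sin(5) + sin(2) ≈ -0.04963 → fails here (LHS ≠ RHS)
C. LHS = 133, RHS = 133 → holds here (LHS = RHS)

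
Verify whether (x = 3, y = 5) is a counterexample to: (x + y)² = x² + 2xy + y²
No

Substituting x = 3, y = 5:
LHS = (3 + 5)² = 64
RHS = 3² + 2·3·5 + 5² = 64

The sides agree, so this pair does not disprove the claim.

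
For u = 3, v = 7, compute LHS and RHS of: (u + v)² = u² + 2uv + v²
LHS = (3 + 7)² = 100
RHS = 3² + 2·3·7 + 7² = 100

LHS = RHS: the two sides agree.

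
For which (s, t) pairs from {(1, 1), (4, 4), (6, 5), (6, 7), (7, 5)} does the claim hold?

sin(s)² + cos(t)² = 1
(1, 1), (4, 4)

Testing each pair:
(1, 1): LHS = cos(1)² + sin(1)² = 1, RHS = 1 → holds
(4, 4): LHS = cos(4)² + sin(4)² = 1, RHS = 1 → holds
(6, 5): LHS = sin(6)² + cos(5)² ≈ 0.1585, RHS = 1 → fails
(6, 7): LHS = sin(6)² + cos(7)² ≈ 0.6464, RHS = 1 → fails
(7, 5): LHS = cos(5)² + sin(7)² ≈ 0.5121, RHS = 1 → fails

2 of 5 pairs satisfy the claim.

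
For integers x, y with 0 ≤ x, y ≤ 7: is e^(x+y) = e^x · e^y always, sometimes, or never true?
Always true

The identity holds for every pair in the range. For instance at (x, y) = (4, 5): both sides equal e^9 ≈ 8103.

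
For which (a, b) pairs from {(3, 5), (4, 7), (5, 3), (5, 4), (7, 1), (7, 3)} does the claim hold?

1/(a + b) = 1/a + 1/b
Testing each pair:
(3, 5): LHS = 1/8, RHS = 8/15 → fails
(4, 7): LHS = 1/11, RHS = 11/28 → fails
(5, 3): LHS = 1/8, RHS = 8/15 → fails
(5, 4): LHS = 1/9, RHS = 9/20 → fails
(7, 1): LHS = 1/8, RHS = 8/7 → fails
(7, 3): LHS = 1/10, RHS = 10/21 → fails

No pair satisfies the claim.

Answer: None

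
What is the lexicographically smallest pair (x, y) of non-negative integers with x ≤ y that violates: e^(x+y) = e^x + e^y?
Substituting (0, 0) into the claim:
LHS = e^(0+0) = 1
RHS = e^0 + e^0 = 2

Since LHS ≠ RHS, this pair disproves the claim, and no lexicographically smaller pair (x ≤ y, non-negative integers) does.

For instance (0, 3) is also a counterexample (LHS = e^3 ≈ 20.09, RHS = 1 + e^3 ≈ 21.09), but it's lexicographically larger.

Answer: (x, y) = (0, 0)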